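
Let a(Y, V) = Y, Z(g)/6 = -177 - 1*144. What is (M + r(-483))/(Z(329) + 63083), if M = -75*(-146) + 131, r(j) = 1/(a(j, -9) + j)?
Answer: 10704245/59077662 ≈ 0.18119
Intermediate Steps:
Z(g) = -1926 (Z(g) = 6*(-177 - 1*144) = 6*(-177 - 144) = 6*(-321) = -1926)
r(j) = 1/(2*j) (r(j) = 1/(j + j) = 1/(2*j))
M = 11081 (M = 10950 + 131 = 11081)
(M + r(-483))/(Z(329) + 63083) = (11081 + (½)/(-483))/(-1926 + 63083) = (11081 + (½)*(-1/483))/61157 = (11081 - 1/966)*(1/61157) = (10704245/966)*(1/61157) = 10704245/59077662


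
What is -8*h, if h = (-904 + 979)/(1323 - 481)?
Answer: -300/421 ≈ -0.71259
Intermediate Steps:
h = 75/842 ≈ 0.089074
-8*h = -8*75/842 = -300/421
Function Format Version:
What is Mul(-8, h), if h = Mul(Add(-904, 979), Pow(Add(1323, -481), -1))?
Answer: Rational(-300, 421) ≈ -0.71259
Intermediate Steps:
h = Rational(75, 842) (h = Mul(75, Pow(842, -1)) = Mul(75, Rational(1, 842)) = Rational(75, 842) ≈ 0.089074)
Mul(-8, h) = Mul(-8, Rational(75, 842)) = Rational(-300, 421)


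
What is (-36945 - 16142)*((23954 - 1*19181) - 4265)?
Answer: -26968196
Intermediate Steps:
(-36945 - 16142)*((23954 - 1*19181) - 4265) = -53087*((23954 - 19181) - 4265) = -53087*(4773 - 4265) = -53087*508 = -26968196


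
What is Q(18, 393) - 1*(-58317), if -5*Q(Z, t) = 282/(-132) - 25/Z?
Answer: 28867264/495 ≈ 58318.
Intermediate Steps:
Q(Z, t) = 47/110 + 5/Z (Q(Z, t) = -(282/(-132) - 25/Z)/5 = -(282*(-1/132) - 25/Z)/5 = -(-47/22 - 25/Z)/5 = 47/110 + 5/Z)
Q(18, 393) - 1*(-58317) = (47/110 + 5/18) - 1*(-58317) = (47/110 + 5*(1/18)) + 58317 = (47/110 + 5/18) + 58317 = 349/495 + 58317 = 28867264/495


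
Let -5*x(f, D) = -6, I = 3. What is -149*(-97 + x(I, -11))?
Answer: 71371/5 ≈ 14274.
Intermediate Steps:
x(f, D) = 6/5 (x(f, D) = -1/5*(-6) = 6/5)
-149*(-97 + x(I, -11)) = -149*(-97 + 6/5) = -149*(-479/5) = 71371/5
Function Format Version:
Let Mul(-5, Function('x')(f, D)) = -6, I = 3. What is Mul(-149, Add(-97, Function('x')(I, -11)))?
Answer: Rational(71371, 5) ≈ 14274.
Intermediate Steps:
Function('x')(f, D) = Rational(6, 5) (Function('x')(f, D) = Mul(Rational(-1, 5), -6) = Rational(6, 5))
Mul(-149, Add(-97, Function('x')(I, -11))) = Mul(-149, Add(-97, Rational(6, 5))) = Mul(-149, Rational(-479, 5)) = Rational(71371, 5)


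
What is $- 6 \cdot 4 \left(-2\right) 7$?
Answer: $336$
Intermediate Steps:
$- 6 \cdot 4 \left(-2\right) 7 = \left(-6\right) \left(-8\right) 7 = 48 \cdot 7 = 336$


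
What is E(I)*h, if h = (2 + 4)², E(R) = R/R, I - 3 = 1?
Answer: 36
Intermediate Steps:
I = 4 (I = 3 + 1 = 4)
E(R) = 1
h = 36 (h = 6² = 36)
E(I)*h = 1*36 = 36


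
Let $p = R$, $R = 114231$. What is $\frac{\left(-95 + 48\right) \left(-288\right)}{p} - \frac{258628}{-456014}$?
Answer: $\frac{457896674}{667832503} \approx 0.68565$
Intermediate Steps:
$p = 114231$
$\frac{\left(-95 + 48\right) \left(-288\right)}{p} - \frac{258628}{-456014} = \frac{\left(-95 + 48\right) \left(-288\right)}{114231} - \frac{258628}{-456014} = \left(-47\right) \left(-288\right) \frac{1}{114231} - - \frac{129314}{228007} = 13536 \cdot \frac{1}{114231} + \frac{129314}{228007} = \frac{4512}{38077} + \frac{129314}{228007} = \frac{457896674}{667832503}$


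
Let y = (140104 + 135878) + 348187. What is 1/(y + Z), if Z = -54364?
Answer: 1/569805 ≈ 1.7550e-6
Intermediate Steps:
y = 624169 (y = 275982 + 348187 = 624169)
1/(y + Z) = 1/(624169 - 54364) = 1/569805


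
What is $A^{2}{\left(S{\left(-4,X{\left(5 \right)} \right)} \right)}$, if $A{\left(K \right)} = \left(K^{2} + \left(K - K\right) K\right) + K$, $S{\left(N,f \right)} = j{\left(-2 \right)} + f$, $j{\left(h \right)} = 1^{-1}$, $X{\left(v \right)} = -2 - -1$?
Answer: $0$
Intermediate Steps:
$X{\left(v \right)} = -1$ ($X{\left(v \right)} = -2 + 1 = -1$)
$j{\left(h \right)} = 1$
$S{\left(N,f \right)} = 1 + f$
$A{\left(K \right)} = K + K^{2}$ ($A{\left(K \right)} = \left(K^{2} + 0 K\right) + K = \left(K^{2} + 0\right) + K = K^{2} + K = K + K^{2}$)
$A^{2}{\left(S{\left(-4,X{\left(5 \right)} \right)} \right)} = \left(\left(1 - 1\right) \left(1 + \left(1 - 1\right)\right)\right)^{2} = \left(0 \left(1 + 0\right)\right)^{2} = \left(0 \cdot 1\right)^{2} = 0^{2} = 0$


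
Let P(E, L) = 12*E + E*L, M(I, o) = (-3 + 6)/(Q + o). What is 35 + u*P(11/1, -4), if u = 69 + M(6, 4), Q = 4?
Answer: 6140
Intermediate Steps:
M(I, o) = 3/(4 + o) (M(I, o) = (-3 + 6)/(4 + o) = 3/(4 + o))
u = 555/8 (u = 69 + 3/(4 + 4) = 69 + 3/8 = 555/8 ≈ 69.375)
35 + u*P(11/1, -4) = 35 + 555*((11/1)*(12 - 4))/8 = 35 + 555*((11*1)*8)/8 = 35 + 555*(11*8)/8 = 35 + (555/8)*88 = 35 + 6105 = 6140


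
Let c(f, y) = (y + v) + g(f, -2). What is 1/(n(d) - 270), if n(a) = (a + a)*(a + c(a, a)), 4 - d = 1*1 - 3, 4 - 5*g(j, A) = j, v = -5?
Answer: -5/954 ≈ -0.0052411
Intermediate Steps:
g(j, A) = ⅘ - j/5
d = 6 (d = 4 - (1*1 - 3) = 4 - (1 - 3) = 4 - 1*(-2) = 4 + 2 = 6)
c(f, y) = -21/5 + y - f/5 (c(f, y) = (y - 5) + (⅘ - f/5) = (-5 + y) + (⅘ - f/5) = -21/5 + y - f/5)
n(a) = 2*a*(-21/5 + 9*a/5) (n(a) = (a + a)*(a + (-21/5 + a - a/5)) = (2*a)*(a + (-21/5 + 4*a/5)) = (2*a)*(-21/5 + 9*a/5) = 2*a*(-21/5 + 9*a/5))
1/(n(d) - 270) = 1/((6/5)*6*(-7 + 3*6) - 270) = 1/((6/5)*6*(-7 + 18) - 270) = 1/((6/5)*6*11 - 270) = 1/(396/5 - 270) = 1/(-954/5) = -5/954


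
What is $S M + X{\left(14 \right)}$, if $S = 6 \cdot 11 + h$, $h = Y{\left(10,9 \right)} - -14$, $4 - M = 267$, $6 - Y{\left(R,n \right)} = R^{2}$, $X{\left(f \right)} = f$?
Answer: $3696$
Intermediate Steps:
$Y{\left(R,n \right)} = 6 - R^{2}$
$M = -263$ ($M = 4 - 267 = -263$)
$h = -80$ ($h = \left(6 - 10^{2}\right) - -14 = \left(6 - 100\right) + 14 = -94 + 14 = -80$)
$S = -14$ ($S = 6 \cdot 11 - 80 = 66 - 80 = -14$)
$S M + X{\left(14 \right)} = \left(-14\right) \left(-263\right) + 14 = 3682 + 14 = 3696$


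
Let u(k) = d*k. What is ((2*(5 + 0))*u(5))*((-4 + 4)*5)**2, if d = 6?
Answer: 0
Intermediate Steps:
u(k) = 6*k
((2*(5 + 0))*u(5))*((-4 + 4)*5)**2 = ((2*(5 + 0))*(6*5))*((-4 + 4)*5)**2 = ((2*5)*30)*(0*5)**2 = (10*30)*0**2 = 300*0 = 0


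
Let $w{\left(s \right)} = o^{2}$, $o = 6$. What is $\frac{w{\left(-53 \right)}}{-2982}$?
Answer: $- \frac{6}{497} \approx -0.012072$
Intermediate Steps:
$w{\left(s \right)} = 36$ ($w{\left(s \right)} = 6^{2} = 36$)
$\frac{w{\left(-53 \right)}}{-2982} = \frac{36}{-2982} = 36 \left(- \frac{1}{2982}\right) = - \frac{6}{497}$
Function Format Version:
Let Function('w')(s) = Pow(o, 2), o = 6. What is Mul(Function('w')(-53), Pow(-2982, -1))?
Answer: Rational(-6, 497) ≈ -0.012072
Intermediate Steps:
Function('w')(s) = 36 (Function('w')(s) = Pow(6, 2) = 36)
Mul(Function('w')(-53), Pow(-2982, -1)) = Mul(36, Pow(-2982, -1)) = Mul(36, Rational(-1, 2982)) = Rational(-6, 497)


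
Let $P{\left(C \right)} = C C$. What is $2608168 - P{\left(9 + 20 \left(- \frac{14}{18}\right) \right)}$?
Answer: $\frac{211258127}{81} \approx 2.6081 \cdot 10^{6}$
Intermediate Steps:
$P{\left(C \right)} = C^{2}$
$2608168 - P{\left(9 + 20 \left(- \frac{14}{18}\right) \right)} = 2608168 - \left(9 + 20 \left(- \frac{14}{18}\right)\right)^{2} = 2608168 - \left(9 + 20 \left(\left(-14\right) \frac{1}{18}\right)\right)^{2} = 2608168 - \left(9 + 20 \left(- \frac{7}{9}\right)\right)^{2} = 2608168 - \left(9 - \frac{140}{9}\right)^{2} = 2608168 - \left(- \frac{59}{9}\right)^{2} = 2608168 - \frac{3481}{81} = \frac{211258127}{81}$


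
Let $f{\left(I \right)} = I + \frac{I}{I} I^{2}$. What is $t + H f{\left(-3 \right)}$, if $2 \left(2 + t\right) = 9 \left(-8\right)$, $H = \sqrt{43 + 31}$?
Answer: $-38 + 6 \sqrt{74} \approx 13.614$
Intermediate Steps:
$H = \sqrt{74} \approx 8.6023$
$t = -38$ ($t = -2 + \frac{9 \left(-8\right)}{2} = -2 + \frac{1}{2} \left(-72\right) = -2 - 36 = -38$)
$f{\left(I \right)} = I + I^{2}$ ($f{\left(I \right)} = I + 1 I^{2} = I + I^{2}$)
$t + H f{\left(-3 \right)} = -38 + \sqrt{74} \left(- 3 \left(1 - 3\right)\right) = -38 + \sqrt{74} \left(\left(-3\right) \left(-2\right)\right) = -38 + \sqrt{74} \cdot 6 = -38 + 6 \sqrt{74}$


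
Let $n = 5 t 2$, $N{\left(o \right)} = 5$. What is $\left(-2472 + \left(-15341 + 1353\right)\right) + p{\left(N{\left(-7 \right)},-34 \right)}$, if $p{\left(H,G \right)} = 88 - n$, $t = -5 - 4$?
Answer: $-16282$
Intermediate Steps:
$t = -9$
$n = -90$ ($n = 5 \left(-9\right) 2 = \left(-45\right) 2 = -90$)
$p{\left(H,G \right)} = 178$ ($p{\left(H,G \right)} = 88 - -90 = 88 + 90 = 178$)
$\left(-2472 + \left(-15341 + 1353\right)\right) + p{\left(N{\left(-7 \right)},-34 \right)} = \left(-2472 + \left(-15341 + 1353\right)\right) + 178 = \left(-2472 - 13988\right) + 178 = -16460 + 178 = -16282$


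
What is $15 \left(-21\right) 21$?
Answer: $-6615$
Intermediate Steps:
$15 \left(-21\right) 21 = \left(-315\right) 21 = -6615$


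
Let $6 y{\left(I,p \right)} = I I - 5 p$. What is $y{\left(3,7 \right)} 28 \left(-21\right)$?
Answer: $2548$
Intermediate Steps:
$y{\left(I,p \right)} = - \frac{5 p}{6} + \frac{I^{2}}{6}$ ($y{\left(I,p \right)} = \frac{I I - 5 p}{6} = \frac{I^{2} - 5 p}{6} = - \frac{5 p}{6} + \frac{I^{2}}{6}$)
$y{\left(3,7 \right)} 28 \left(-21\right) = \left(\left(- \frac{5}{6}\right) 7 + \frac{3^{2}}{6}\right) 28 \left(-21\right) = \left(- \frac{35}{6} + \frac{1}{6} \cdot 9\right) 28 \left(-21\right) = \left(- \frac{35}{6} + \frac{3}{2}\right) 28 \left(-21\right) = \left(- \frac{13}{3}\right) 28 \left(-21\right) = \left(- \frac{364}{3}\right) \left(-21\right) = 2548$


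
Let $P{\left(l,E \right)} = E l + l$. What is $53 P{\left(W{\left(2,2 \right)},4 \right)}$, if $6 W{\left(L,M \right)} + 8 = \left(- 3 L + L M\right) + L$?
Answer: $- \frac{1060}{3} \approx -353.33$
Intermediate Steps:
$W{\left(L,M \right)} = - \frac{4}{3} - \frac{L}{3} + \frac{L M}{6}$ ($W{\left(L,M \right)} = - \frac{4}{3} + \frac{\left(- 3 L + L M\right) + L}{6} = - \frac{4}{3} + \frac{- 2 L + L M}{6} = - \frac{4}{3} + \left(- \frac{L}{3} + \frac{L M}{6}\right) = - \frac{4}{3} - \frac{L}{3} + \frac{L M}{6}$)
$P{\left(l,E \right)} = l + E l$
$53 P{\left(W{\left(2,2 \right)},4 \right)} = 53 \left(- \frac{4}{3} - \frac{2}{3} + \frac{1}{6} \cdot 2 \cdot 2\right) \left(1 + 4\right) = 53 \left(- \frac{4}{3} - \frac{2}{3} + \frac{2}{3}\right) 5 = 53 \left(\left(- \frac{4}{3}\right) 5\right) = 53 \left(- \frac{20}{3}\right) = - \frac{1060}{3}$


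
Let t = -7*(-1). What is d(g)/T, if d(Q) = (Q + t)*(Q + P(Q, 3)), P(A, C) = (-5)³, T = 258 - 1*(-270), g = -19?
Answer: 36/11 ≈ 3.2727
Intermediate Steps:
t = 7
T = 528 (T = 258 + 270 = 528)
P(A, C) = -125
d(Q) = (-125 + Q)*(7 + Q) (d(Q) = (Q + 7)*(Q - 125) = (7 + Q)*(-125 + Q) = (-125 + Q)*(7 + Q))
d(g)/T = (-875 + (-19)² - 118*(-19))/528 = (-875 + 361 + 2242)*(1/528) = 1728*(1/528) = 36/11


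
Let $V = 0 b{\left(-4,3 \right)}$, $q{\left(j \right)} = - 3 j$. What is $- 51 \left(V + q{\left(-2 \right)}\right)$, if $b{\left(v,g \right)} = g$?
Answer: $-306$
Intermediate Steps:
$V = 0$ ($V = 0 \cdot 3 = 0$)
$- 51 \left(V + q{\left(-2 \right)}\right) = - 51 \left(0 - -6\right) = - 51 \left(0 + 6\right) = \left(-51\right) 6 = -306$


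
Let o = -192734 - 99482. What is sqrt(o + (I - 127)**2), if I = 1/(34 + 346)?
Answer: I*sqrt(39867059319)/380 ≈ 525.44*I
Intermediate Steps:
I = 1/380 ≈ 0.0026316
o = -292216
sqrt(o + (I - 127)**2) = sqrt(-292216 + (1/380 - 127)**2) = sqrt(-292216 + (-48259/380)**2) = sqrt(-292216 + 2328931081/144400) = sqrt(-39867059319/144400) = I*sqrt(39867059319)/380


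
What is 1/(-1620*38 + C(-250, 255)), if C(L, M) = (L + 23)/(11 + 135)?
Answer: -146/8987987 ≈ -1.6244e-5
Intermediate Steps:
C(L, M) = 23/146 + L/146 (C(L, M) = (23 + L)/146 = (23 + L)*(1/146) = 23/146 + L/146)
1/(-1620*38 + C(-250, 255)) = 1/(-1620*38 + (23/146 + (1/146)*(-250))) = 1/(-61560 + (23/146 - 125/73)) = 1/(-61560 - 227/146) = 1/(-8987987/146) = -146/8987987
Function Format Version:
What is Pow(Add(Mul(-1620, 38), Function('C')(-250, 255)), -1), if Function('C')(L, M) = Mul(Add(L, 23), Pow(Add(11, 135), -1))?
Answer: Rational(-146, 8987987) ≈ -1.6244e-5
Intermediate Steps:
Function('C')(L, M) = Add(Rational(23, 146), Mul(Rational(1, 146), L)) (Function('C')(L, M) = Mul(Add(23, L), Pow(146, -1)) = Mul(Add(23, L), Rational(1, 146)) = Add(Rational(23, 146), Mul(Rational(1, 146), L)))
Pow(Add(Mul(-1620, 38), Function('C')(-250, 255)), -1) = Pow(Add(Mul(-1620, 38), Add(Rational(23, 146), Mul(Rational(1, 146), -250))), -1) = Pow(Add(-61560, Add(Rational(23, 146), Rational(-125, 73))), -1) = Pow(Add(-61560, Rational(-227, 146)), -1) = Pow(Rational(-8987987, 146), -1) = Rational(-146, 8987987)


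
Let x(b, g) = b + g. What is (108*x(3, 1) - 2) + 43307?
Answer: 43737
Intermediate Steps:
(108*x(3, 1) - 2) + 43307 = (108*(3 + 1) - 2) + 43307 = (108*4 - 2) + 43307 = (432 - 2) + 43307 = 430 + 43307 = 43737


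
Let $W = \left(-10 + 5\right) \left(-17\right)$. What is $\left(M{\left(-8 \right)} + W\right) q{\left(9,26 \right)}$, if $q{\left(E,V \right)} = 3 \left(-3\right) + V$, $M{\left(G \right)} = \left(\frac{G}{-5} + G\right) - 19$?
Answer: $\frac{5066}{5} \approx 1013.2$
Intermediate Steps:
$M{\left(G \right)} = -19 + \frac{4 G}{5}$ ($M{\left(G \right)} = \left(G \left(- \frac{1}{5}\right) + G\right) - 19 = \left(- \frac{G}{5} + G\right) - 19 = \frac{4 G}{5} - 19 = -19 + \frac{4 G}{5}$)
$q{\left(E,V \right)} = -9 + V$
$W = 85$ ($W = \left(-5\right) \left(-17\right) = 85$)
$\left(M{\left(-8 \right)} + W\right) q{\left(9,26 \right)} = \left(\left(-19 + \frac{4}{5} \left(-8\right)\right) + 85\right) \left(-9 + 26\right) = \left(\left(-19 - \frac{32}{5}\right) + 85\right) 17 = \left(- \frac{127}{5} + 85\right) 17 = \frac{298}{5} \cdot 17 = \frac{5066}{5}$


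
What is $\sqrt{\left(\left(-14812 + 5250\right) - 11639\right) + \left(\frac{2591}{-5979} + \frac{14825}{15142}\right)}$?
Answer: $\frac{7 i \sqrt{3546277181833458930}}{90534018} \approx 145.6 i$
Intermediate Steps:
$\sqrt{\left(\left(-14812 + 5250\right) - 11639\right) + \left(\frac{2591}{-5979} + \frac{14825}{15142}\right)} = \sqrt{\left(-9562 - 11639\right) + \left(2591 \left(- \frac{1}{5979}\right) + 14825 \cdot \frac{1}{15142}\right)} = \sqrt{-21201 + \left(- \frac{2591}{5979} + \frac{14825}{15142}\right)} = \sqrt{-21201 + \frac{49405753}{90534018}} = \sqrt{- \frac{1919362309865}{90534018}} = \frac{7 i \sqrt{3546277181833458930}}{90534018}$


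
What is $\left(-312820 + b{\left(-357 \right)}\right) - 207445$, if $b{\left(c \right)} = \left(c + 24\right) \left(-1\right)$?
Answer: $-519932$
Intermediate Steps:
$b{\left(c \right)} = -24 - c$ ($b{\left(c \right)} = \left(24 + c\right) \left(-1\right) = -24 - c$)
$\left(-312820 + b{\left(-357 \right)}\right) - 207445 = \left(-312820 - -333\right) - 207445 = \left(-312820 + \left(-24 + 357\right)\right) - 207445 = \left(-312820 + 333\right) - 207445 = -312487 - 207445 = -519932$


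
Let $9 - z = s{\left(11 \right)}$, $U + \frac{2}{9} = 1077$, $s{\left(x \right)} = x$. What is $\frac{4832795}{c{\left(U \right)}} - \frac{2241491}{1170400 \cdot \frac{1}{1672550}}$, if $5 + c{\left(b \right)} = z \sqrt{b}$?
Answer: $- \frac{37461922026487}{11715856} - \frac{28996770 \sqrt{9691}}{38539} \approx -3.2716 \cdot 10^{6}$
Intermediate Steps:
$U = \frac{9691}{9}$ ($U = - \frac{2}{9} + 1077 = \frac{9691}{9} \approx 1076.8$)
$z = -2$ ($z = 9 - 11 = -2$)
$c{\left(b \right)} = -5 - 2 \sqrt{b}$
$\frac{4832795}{c{\left(U \right)}} - \frac{2241491}{1170400 \cdot \frac{1}{1672550}} = \frac{4832795}{-5 - 2 \sqrt{\frac{9691}{9}}} - \frac{2241491}{1170400 \cdot \frac{1}{1672550}} = \frac{4832795}{-5 - 2 \frac{\sqrt{9691}}{3}} - \frac{2241491}{1170400 \cdot \frac{1}{1672550}} = \frac{4832795}{-5 - \frac{2 \sqrt{9691}}{3}} - \frac{2241491}{\frac{2128}{3041}} = \frac{4832795}{-5 - \frac{2 \sqrt{9691}}{3}} - \frac{973767733}{304} = - \frac{973767733}{304} + \frac{4832795}{-5 - \frac{2 \sqrt{9691}}{3}}$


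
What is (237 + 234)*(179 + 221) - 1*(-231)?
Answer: 188631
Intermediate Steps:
(237 + 234)*(179 + 221) - 1*(-231) = 471*400 + 231 = 188400 + 231 = 188631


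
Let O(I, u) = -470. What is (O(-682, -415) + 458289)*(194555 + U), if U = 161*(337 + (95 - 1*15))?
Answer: 119807569748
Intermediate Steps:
U = 67137 (U = 161*(337 + (95 - 15)) = 161*(337 + 80) = 161*417 = 67137)
(O(-682, -415) + 458289)*(194555 + U) = (-470 + 458289)*(194555 + 67137) = 457819*261692 = 119807569748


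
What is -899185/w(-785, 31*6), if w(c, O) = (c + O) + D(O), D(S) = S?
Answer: 128455/59 ≈ 2177.2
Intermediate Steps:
w(c, O) = c + 2*O (w(c, O) = (c + O) + O = (O + c) + O = c + 2*O)
-899185/w(-785, 31*6) = -899185/(-785 + 2*(31*6)) = -899185/(-785 + 2*186) = -899185/(-785 + 372) = -899185/(-413) = -899185*(-1/413) = 128455/59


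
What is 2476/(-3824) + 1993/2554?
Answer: 162191/1220812 ≈ 0.13285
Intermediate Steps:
2476/(-3824) + 1993/2554 = 2476*(-1/3824) + 1993*(1/2554) = -619/956 + 1993/2554 = 162191/1220812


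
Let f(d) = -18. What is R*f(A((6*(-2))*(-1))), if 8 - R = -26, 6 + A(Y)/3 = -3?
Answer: -612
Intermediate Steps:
A(Y) = -27 (A(Y) = -18 + 3*(-3) = -18 - 9 = -27)
R = 34 (R = 8 - 1*(-26) = 8 + 26 = 34)
R*f(A((6*(-2))*(-1))) = 34*(-18) = -612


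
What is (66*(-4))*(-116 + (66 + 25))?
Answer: 6600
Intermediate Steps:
(66*(-4))*(-116 + (66 + 25)) = -264*(-116 + 91) = -264*(-25) = 6600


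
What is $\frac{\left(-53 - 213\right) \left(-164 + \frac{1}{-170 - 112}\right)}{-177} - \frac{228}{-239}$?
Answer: $- \frac{1464426767}{5964723} \approx -245.51$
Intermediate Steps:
$\frac{\left(-53 - 213\right) \left(-164 + \frac{1}{-170 - 112}\right)}{-177} - \frac{228}{-239} = - 266 \left(-164 + \frac{1}{-282}\right) \left(- \frac{1}{177}\right) - - \frac{228}{239} = - 266 \left(-164 - \frac{1}{282}\right) \left(- \frac{1}{177}\right) + \frac{228}{239} = \left(-266\right) \left(- \frac{46249}{282}\right) \left(- \frac{1}{177}\right) + \frac{228}{239} = \frac{6151117}{141} \left(- \frac{1}{177}\right) + \frac{228}{239} = - \frac{6151117}{24957} + \frac{228}{239} = - \frac{1464426767}{5964723}$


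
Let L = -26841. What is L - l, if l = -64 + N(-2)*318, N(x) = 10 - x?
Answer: -30593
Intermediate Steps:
l = 3752 (l = -64 + (10 - 1*(-2))*318 = -64 + (10 + 2)*318 = -64 + 12*318 = -64 + 3816 = 3752)
L - l = -26841 - 1*3752 = -26841 - 3752 = -30593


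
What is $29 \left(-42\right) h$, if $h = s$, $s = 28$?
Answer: $-34104$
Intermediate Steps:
$h = 28$
$29 \left(-42\right) h = 29 \left(-42\right) 28 = \left(-1218\right) 28 = -34104$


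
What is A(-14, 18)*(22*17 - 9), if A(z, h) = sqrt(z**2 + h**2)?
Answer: 730*sqrt(130) ≈ 8323.3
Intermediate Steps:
A(z, h) = sqrt(h**2 + z**2)
A(-14, 18)*(22*17 - 9) = sqrt(18**2 + (-14)**2)*(22*17 - 9) = sqrt(324 + 196)*(374 - 9) = sqrt(520)*365 = (2*sqrt(130))*365 = 730*sqrt(130)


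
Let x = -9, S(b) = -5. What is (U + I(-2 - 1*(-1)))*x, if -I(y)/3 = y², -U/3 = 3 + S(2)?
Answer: -27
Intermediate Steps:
U = 6 (U = -3*(3 - 5) = -3*(-2) = 6)
I(y) = -3*y²
(U + I(-2 - 1*(-1)))*x = (6 - 3*(-2 - 1*(-1))²)*(-9) = (6 - 3*(-2 + 1)²)*(-9) = (6 - 3*(-1)²)*(-9) = (6 - 3*1)*(-9) = (6 - 3)*(-9) = 3*(-9) = -27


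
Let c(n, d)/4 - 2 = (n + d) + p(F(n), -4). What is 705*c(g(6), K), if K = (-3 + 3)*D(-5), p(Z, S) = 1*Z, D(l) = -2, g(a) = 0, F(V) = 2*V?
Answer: 5640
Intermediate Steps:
p(Z, S) = Z
K = 0 (K = (-3 + 3)*(-2) = 0*(-2) = 0)
c(n, d) = 8 + 4*d + 12*n (c(n, d) = 8 + 4*((n + d) + 2*n) = 8 + 4*((d + n) + 2*n) = 8 + 4*(d + 3*n) = 8 + (4*d + 12*n) = 8 + 4*d + 12*n)
705*c(g(6), K) = 705*(8 + 4*0 + 12*0) = 705*(8 + 0 + 0) = 705*8 = 5640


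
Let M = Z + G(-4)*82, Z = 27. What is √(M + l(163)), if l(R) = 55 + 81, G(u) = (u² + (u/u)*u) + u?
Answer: 3*√91 ≈ 28.618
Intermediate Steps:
G(u) = u² + 2*u (G(u) = (u² + 1*u) + u = (u² + u) + u = (u + u²) + u = u² + 2*u)
l(R) = 136
M = 683 (M = 27 - 4*(2 - 4)*82 = 27 - 4*(-2)*82 = 27 + 8*82 = 27 + 656 = 683)
√(M + l(163)) = √(683 + 136) = √819 = 3*√91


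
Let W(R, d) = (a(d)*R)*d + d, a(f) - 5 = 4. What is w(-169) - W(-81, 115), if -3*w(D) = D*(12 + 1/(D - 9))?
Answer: 45067295/534 ≈ 84396.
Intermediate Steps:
a(f) = 9 (a(f) = 5 + 4 = 9)
W(R, d) = d + 9*R*d (W(R, d) = (9*R)*d + d = 9*R*d + d = d + 9*R*d)
w(D) = -D*(12 + 1/(-9 + D))/3 (w(D) = -D*(12 + 1/(D - 9))/3 = -D*(12 + 1/(-9 + D))/3)
w(-169) - W(-81, 115) = (1/3)*(-169)*(107 - 12*(-169))/(-9 - 169) - 115*(1 + 9*(-81)) = (1/3)*(-169)*(107 + 2028)/(-178) - 115*(1 - 729) = (1/3)*(-169)*(-1/178)*2135 - 115*(-728) = 360815/534 - 1*(-83720) = 360815/534 + 83720 = 45067295/534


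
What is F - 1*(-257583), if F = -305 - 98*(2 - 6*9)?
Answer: 262374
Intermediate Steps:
F = 4791 (F = -305 - 98*(2 - 54) = -305 - 98*(-52) = -305 + 5096 = 4791)
F - 1*(-257583) = 4791 - 1*(-257583) = 4791 + 257583 = 262374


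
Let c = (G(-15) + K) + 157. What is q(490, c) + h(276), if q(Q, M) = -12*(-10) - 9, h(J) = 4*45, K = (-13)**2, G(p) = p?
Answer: 291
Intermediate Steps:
K = 169
h(J) = 180
c = 311 (c = (-15 + 169) + 157 = 154 + 157 = 311)
q(Q, M) = 111 (q(Q, M) = 120 - 9 = 111)
q(490, c) + h(276) = 111 + 180 = 291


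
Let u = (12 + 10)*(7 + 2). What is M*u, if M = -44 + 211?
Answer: 33066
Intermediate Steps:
M = 167
u = 198 (u = 22*9 = 198)
M*u = 167*198 = 33066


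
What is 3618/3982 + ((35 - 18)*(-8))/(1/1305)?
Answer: -353360871/1991 ≈ -1.7748e+5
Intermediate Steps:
3618/3982 + ((35 - 18)*(-8))/(1/1305) = 3618*(1/3982) + (17*(-8))/(1/1305) = 1809/1991 - 136*1305 = 1809/1991 - 177480 = -353360871/1991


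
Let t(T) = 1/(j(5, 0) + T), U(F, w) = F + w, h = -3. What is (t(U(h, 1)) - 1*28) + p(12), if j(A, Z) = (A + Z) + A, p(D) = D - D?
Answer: -223/8 ≈ -27.875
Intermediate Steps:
p(D) = 0
j(A, Z) = Z + 2*A
t(T) = 1/(10 + T) (t(T) = 1/((0 + 2*5) + T) = 1/((0 + 10) + T) = 1/(10 + T))
(t(U(h, 1)) - 1*28) + p(12) = (1/(10 + (-3 + 1)) - 1*28) + 0 = (1/(10 - 2) - 28) + 0 = (1/8 - 28) + 0 = (⅛ - 28) + 0 = -223/8 + 0 = -223/8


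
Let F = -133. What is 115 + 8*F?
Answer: -949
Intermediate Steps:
115 + 8*F = 115 + 8*(-133) = 115 - 1064 = -949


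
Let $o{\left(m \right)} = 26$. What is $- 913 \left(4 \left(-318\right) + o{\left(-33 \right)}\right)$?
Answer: $1137598$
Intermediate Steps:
$- 913 \left(4 \left(-318\right) + o{\left(-33 \right)}\right) = - 913 \left(4 \left(-318\right) + 26\right) = - 913 \left(-1272 + 26\right) = \left(-913\right) \left(-1246\right) = 1137598$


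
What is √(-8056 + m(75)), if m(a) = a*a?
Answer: I*√2431 ≈ 49.305*I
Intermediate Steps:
m(a) = a²
√(-8056 + m(75)) = √(-8056 + 75²) = √(-8056 + 5625) = √(-2431) = I*√2431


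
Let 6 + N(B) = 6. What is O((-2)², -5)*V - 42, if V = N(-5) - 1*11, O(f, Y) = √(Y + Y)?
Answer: -42 - 11*I*√10 ≈ -42.0 - 34.785*I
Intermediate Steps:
N(B) = 0 (N(B) = -6 + 6 = 0)
O(f, Y) = √2*√Y (O(f, Y) = √(2*Y) = √2*√Y)
V = -11 (V = 0 - 1*11 = 0 - 11 = -11)
O((-2)², -5)*V - 42 = (√2*√(-5))*(-11) - 42 = (√2*(I*√5))*(-11) - 42 = (I*√10)*(-11) - 42 = -11*I*√10 - 42 = -42 - 11*I*√10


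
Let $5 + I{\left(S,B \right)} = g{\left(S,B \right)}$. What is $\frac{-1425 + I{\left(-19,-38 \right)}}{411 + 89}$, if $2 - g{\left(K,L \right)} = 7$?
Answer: $- \frac{287}{100} \approx -2.87$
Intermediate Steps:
$g{\left(K,L \right)} = -5$ ($g{\left(K,L \right)} = 2 - 7 = -5$)
$I{\left(S,B \right)} = -10$ ($I{\left(S,B \right)} = -5 - 5 = -10$)
$\frac{-1425 + I{\left(-19,-38 \right)}}{411 + 89} = \frac{-1425 - 10}{411 + 89} = - \frac{1435}{500} = \left(-1435\right) \frac{1}{500} = - \frac{287}{100}$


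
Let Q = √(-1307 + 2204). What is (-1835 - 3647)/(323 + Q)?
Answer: -885343/51716 + 2741*√897/51716 ≈ -15.532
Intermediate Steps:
Q = √897 ≈ 29.950
(-1835 - 3647)/(323 + Q) = (-1835 - 3647)/(323 + √897) = -5482/(323 + √897)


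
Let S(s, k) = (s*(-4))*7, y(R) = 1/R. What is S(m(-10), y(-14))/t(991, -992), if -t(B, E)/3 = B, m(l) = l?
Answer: -280/2973 ≈ -0.094181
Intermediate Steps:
t(B, E) = -3*B
S(s, k) = -28*s (S(s, k) = -4*s*7 = -28*s)
S(m(-10), y(-14))/t(991, -992) = (-28*(-10))/((-3*991)) = 280/(-2973) = 280*(-1/2973) = -280/2973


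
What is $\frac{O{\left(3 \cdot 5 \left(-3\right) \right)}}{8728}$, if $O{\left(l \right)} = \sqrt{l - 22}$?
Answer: $\frac{i \sqrt{67}}{8728} \approx 0.00093783 i$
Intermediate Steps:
$O{\left(l \right)} = \sqrt{-22 + l}$
$\frac{O{\left(3 \cdot 5 \left(-3\right) \right)}}{8728} = \frac{\sqrt{-22 + 3 \cdot 5 \left(-3\right)}}{8728} = \sqrt{-22 + 15 \left(-3\right)} \frac{1}{8728} = \sqrt{-22 - 45} \cdot \frac{1}{8728} = \sqrt{-67} \cdot \frac{1}{8728} = i \sqrt{67} \cdot \frac{1}{8728} = \frac{i \sqrt{67}}{8728}$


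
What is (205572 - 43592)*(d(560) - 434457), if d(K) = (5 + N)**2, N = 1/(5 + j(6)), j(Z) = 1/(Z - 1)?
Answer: -914796712305/13 ≈ -7.0369e+10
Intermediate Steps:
j(Z) = 1/(-1 + Z)
N = 5/26 (N = 1/(5 + 1/(-1 + 6)) = 1/(5 + 1/5) = 1/(26/5) = 5/26 ≈ 0.19231)
d(K) = 18225/676 (d(K) = (5 + 5/26)**2 = (135/26)**2 = 18225/676)
(205572 - 43592)*(d(560) - 434457) = (205572 - 43592)*(18225/676 - 434457) = 161980*(-293674707/676) = -914796712305/13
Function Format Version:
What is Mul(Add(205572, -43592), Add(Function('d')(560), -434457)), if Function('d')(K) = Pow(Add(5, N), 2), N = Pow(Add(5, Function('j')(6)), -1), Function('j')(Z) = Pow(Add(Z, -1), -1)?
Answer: Rational(-914796712305, 13) ≈ -7.0369e+10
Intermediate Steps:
Function('j')(Z) = Pow(Add(-1, Z), -1)
N = Rational(5, 26) (N = Pow(Add(5, Pow(Add(-1, 6), -1)), -1) = Pow(Add(5, Pow(5, -1)), -1) = Pow(Add(5, Rational(1, 5)), -1) = Pow(Rational(26, 5), -1) = Rational(5, 26) ≈ 0.19231)
Function('d')(K) = Rational(18225, 676) (Function('d')(K) = Pow(Add(5, Rational(5, 26)), 2) = Pow(Rational(135, 26), 2) = Rational(18225, 676))
Mul(Add(205572, -43592), Add(Function('d')(560), -434457)) = Mul(Add(205572, -43592), Add(Rational(18225, 676), -434457)) = Mul(161980, Rational(-293674707, 676)) = Rational(-914796712305, 13)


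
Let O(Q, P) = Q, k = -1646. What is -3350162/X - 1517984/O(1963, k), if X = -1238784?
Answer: -72072227825/93528192 ≈ -770.59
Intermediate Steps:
-3350162/X - 1517984/O(1963, k) = -3350162/(-1238784) - 1517984/1963 = -3350162*(-1/1238784) - 1517984*1/1963 = 1675081/619392 - 116768/151 = -72072227825/93528192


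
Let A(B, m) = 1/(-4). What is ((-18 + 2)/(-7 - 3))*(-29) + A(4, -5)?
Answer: -933/20 ≈ -46.650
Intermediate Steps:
A(B, m) = -¼
((-18 + 2)/(-7 - 3))*(-29) + A(4, -5) = ((-18 + 2)/(-7 - 3))*(-29) - ¼ = -16/(-10)*(-29) - ¼ = -16*(-⅒)*(-29) - ¼ = (8/5)*(-29) - ¼ = -232/5 - ¼ = -933/20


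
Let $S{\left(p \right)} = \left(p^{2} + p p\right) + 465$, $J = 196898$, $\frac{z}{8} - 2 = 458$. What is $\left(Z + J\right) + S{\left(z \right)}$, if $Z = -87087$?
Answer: $27195076$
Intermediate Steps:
$z = 3680$ ($z = 16 + 8 \cdot 458 = 16 + 3664 = 3680$)
$S{\left(p \right)} = 465 + 2 p^{2}$ ($S{\left(p \right)} = \left(p^{2} + p^{2}\right) + 465 = 2 p^{2} + 465 = 465 + 2 p^{2}$)
$\left(Z + J\right) + S{\left(z \right)} = \left(-87087 + 196898\right) + \left(465 + 2 \cdot 3680^{2}\right) = 109811 + \left(465 + 2 \cdot 13542400\right) = 109811 + \left(465 + 27084800\right) = 109811 + 27085265 = 27195076$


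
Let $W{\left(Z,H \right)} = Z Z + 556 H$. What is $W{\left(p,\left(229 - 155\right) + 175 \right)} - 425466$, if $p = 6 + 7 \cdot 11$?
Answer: $-280133$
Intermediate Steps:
$p = 83$ ($p = 6 + 77 = 83$)
$W{\left(Z,H \right)} = Z^{2} + 556 H$
$W{\left(p,\left(229 - 155\right) + 175 \right)} - 425466 = \left(83^{2} + 556 \left(\left(229 - 155\right) + 175\right)\right) - 425466 = \left(6889 + 556 \left(74 + 175\right)\right) - 425466 = \left(6889 + 556 \cdot 249\right) - 425466 = \left(6889 + 138444\right) - 425466 = 145333 - 425466 = -280133$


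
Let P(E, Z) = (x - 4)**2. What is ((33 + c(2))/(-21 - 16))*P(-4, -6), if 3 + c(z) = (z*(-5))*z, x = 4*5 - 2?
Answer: -1960/37 ≈ -52.973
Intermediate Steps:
x = 18 (x = 20 - 2 = 18)
c(z) = -3 - 5*z**2 (c(z) = -3 + (z*(-5))*z = -3 + (-5*z)*z = -3 - 5*z**2)
P(E, Z) = 196 (P(E, Z) = (18 - 4)**2 = 14**2 = 196)
((33 + c(2))/(-21 - 16))*P(-4, -6) = ((33 + (-3 - 5*2**2))/(-21 - 16))*196 = ((33 + (-3 - 5*4))/(-37))*196 = ((33 + (-3 - 20))*(-1/37))*196 = ((33 - 23)*(-1/37))*196 = (10*(-1/37))*196 = -10/37*196 = -1960/37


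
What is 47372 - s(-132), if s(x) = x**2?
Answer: 29948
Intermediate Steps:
47372 - s(-132) = 47372 - 1*(-132)**2 = 47372 - 1*17424 = 47372 - 17424 = 29948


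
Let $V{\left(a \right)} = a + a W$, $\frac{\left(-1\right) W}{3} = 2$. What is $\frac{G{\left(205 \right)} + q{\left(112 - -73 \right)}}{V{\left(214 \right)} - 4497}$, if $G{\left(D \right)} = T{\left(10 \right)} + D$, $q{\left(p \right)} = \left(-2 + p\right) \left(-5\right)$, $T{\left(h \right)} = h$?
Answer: $\frac{700}{5567} \approx 0.12574$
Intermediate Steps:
$W = -6$ ($W = \left(-3\right) 2 = -6$)
$q{\left(p \right)} = 10 - 5 p$
$G{\left(D \right)} = 10 + D$
$V{\left(a \right)} = - 5 a$ ($V{\left(a \right)} = a + a \left(-6\right) = a - 6 a = - 5 a$)
$\frac{G{\left(205 \right)} + q{\left(112 - -73 \right)}}{V{\left(214 \right)} - 4497} = \frac{\left(10 + 205\right) + \left(10 - 5 \left(112 - -73\right)\right)}{\left(-5\right) 214 - 4497} = \frac{215 + \left(10 - 5 \left(112 + 73\right)\right)}{-1070 - 4497} = \frac{215 + \left(10 - 925\right)}{-5567} = \left(215 + \left(10 - 925\right)\right) \left(- \frac{1}{5567}\right) = \left(215 - 915\right) \left(- \frac{1}{5567}\right) = \left(-700\right) \left(- \frac{1}{5567}\right) = \frac{700}{5567}$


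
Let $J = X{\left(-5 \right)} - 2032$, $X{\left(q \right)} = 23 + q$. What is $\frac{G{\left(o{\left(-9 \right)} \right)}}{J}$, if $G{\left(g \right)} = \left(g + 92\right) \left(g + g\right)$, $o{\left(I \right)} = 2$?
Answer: $- \frac{188}{1007} \approx -0.18669$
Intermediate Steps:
$G{\left(g \right)} = 2 g \left(92 + g\right)$ ($G{\left(g \right)} = \left(92 + g\right) 2 g = 2 g \left(92 + g\right)$)
$J = -2014$ ($J = \left(23 - 5\right) - 2032 = 18 - 2032 = -2014$)
$\frac{G{\left(o{\left(-9 \right)} \right)}}{J} = \frac{2 \cdot 2 \left(92 + 2\right)}{-2014} = 2 \cdot 2 \cdot 94 \left(- \frac{1}{2014}\right) = 376 \left(- \frac{1}{2014}\right) = - \frac{188}{1007}$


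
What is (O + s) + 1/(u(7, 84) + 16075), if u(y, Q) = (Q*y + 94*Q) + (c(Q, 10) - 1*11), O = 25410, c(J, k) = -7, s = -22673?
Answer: 67168718/24541 ≈ 2737.0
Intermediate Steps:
u(y, Q) = -18 + 94*Q + Q*y (u(y, Q) = (Q*y + 94*Q) + (-7 - 1*11) = (94*Q + Q*y) + (-7 - 11) = (94*Q + Q*y) - 18 = -18 + 94*Q + Q*y)
(O + s) + 1/(u(7, 84) + 16075) = (25410 - 22673) + 1/((-18 + 94*84 + 84*7) + 16075) = 2737 + 1/((-18 + 7896 + 588) + 16075) = 2737 + 1/(8466 + 16075) = 2737 + 1/24541 = 67168718/24541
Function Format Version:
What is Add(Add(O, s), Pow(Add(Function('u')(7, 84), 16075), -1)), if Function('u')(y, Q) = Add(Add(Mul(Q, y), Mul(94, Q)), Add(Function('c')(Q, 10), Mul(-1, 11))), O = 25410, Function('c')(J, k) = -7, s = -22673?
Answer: Rational(67168718, 24541) ≈ 2737.0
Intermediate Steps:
Function('u')(y, Q) = Add(-18, Mul(94, Q), Mul(Q, y)) (Function('u')(y, Q) = Add(Add(Mul(Q, y), Mul(94, Q)), Add(-7, Mul(-1, 11))) = Add(Add(Mul(94, Q), Mul(Q, y)), Add(-7, -11)) = Add(Add(Mul(94, Q), Mul(Q, y)), -18) = Add(-18, Mul(94, Q), Mul(Q, y)))
Add(Add(O, s), Pow(Add(Function('u')(7, 84), 16075), -1)) = Add(Add(25410, -22673), Pow(Add(Add(-18, Mul(94, 84), Mul(84, 7)), 16075), -1)) = Add(2737, Pow(Add(Add(-18, 7896, 588), 16075), -1)) = Add(2737, Pow(Add(8466, 16075), -1)) = Add(2737, Pow(24541, -1)) = Add(2737, Rational(1, 24541)) = Rational(67168718, 24541)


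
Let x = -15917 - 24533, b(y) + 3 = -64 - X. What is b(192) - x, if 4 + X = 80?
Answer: 40307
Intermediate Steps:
X = 76 (X = -4 + 80 = 76)
b(y) = -143 (b(y) = -3 + (-64 - 1*76) = -3 + (-64 - 76) = -3 - 140 = -143)
x = -40450
b(192) - x = -143 - 1*(-40450) = -143 + 40450 = 40307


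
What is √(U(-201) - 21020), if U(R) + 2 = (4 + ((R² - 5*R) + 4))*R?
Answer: 2*I*√2086309 ≈ 2888.8*I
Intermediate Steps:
U(R) = -2 + R*(8 + R² - 5*R) (U(R) = -2 + (4 + ((R² - 5*R) + 4))*R = -2 + (4 + (4 + R² - 5*R))*R = -2 + (8 + R² - 5*R)*R = -2 + R*(8 + R² - 5*R))
√(U(-201) - 21020) = √((-2 + (-201)³ - 5*(-201)² + 8*(-201)) - 21020) = √((-2 - 8120601 - 5*40401 - 1608) - 21020) = √((-2 - 8120601 - 202005 - 1608) - 21020) = √(-8324216 - 21020) = √(-8345236) = 2*I*√2086309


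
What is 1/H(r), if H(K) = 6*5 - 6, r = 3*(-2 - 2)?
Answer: 1/24 ≈ 0.041667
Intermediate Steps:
r = -12 (r = 3*(-4) = -12)
H(K) = 24 (H(K) = 30 - 6 = 24)
1/H(r) = 1/24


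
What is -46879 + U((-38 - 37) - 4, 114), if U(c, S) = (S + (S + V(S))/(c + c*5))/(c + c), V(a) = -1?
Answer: -3510915991/74892 ≈ -46880.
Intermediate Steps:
U(c, S) = (S + (-1 + S)/(6*c))/(2*c) (U(c, S) = (S + (S - 1)/(c + c*5))/(c + c) = (S + (-1 + S)/(c + 5*c))/((2*c)) = (S + (-1 + S)/((6*c)))*(1/(2*c)) = (S + (-1 + S)*(1/(6*c)))*(1/(2*c)) = (S + (-1 + S)/(6*c))*(1/(2*c)) = (S + (-1 + S)/(6*c))/(2*c))
-46879 + U((-38 - 37) - 4, 114) = -46879 + (-1 + 114 + 6*114*((-38 - 37) - 4))/(12*((-38 - 37) - 4)²) = -46879 + (-1 + 114 + 6*114*(-75 - 4))/(12*(-75 - 4)²) = -46879 + (1/12)*(-1 + 114 + 6*114*(-79))/(-79)² = -46879 + (1/12)*(1/6241)*(-1 + 114 - 54036) = -46879 + (1/12)*(1/6241)*(-53923) = -46879 - 53923/74892 = -3510915991/74892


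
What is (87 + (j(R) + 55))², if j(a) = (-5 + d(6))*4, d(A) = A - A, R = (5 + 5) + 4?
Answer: 14884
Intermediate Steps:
R = 14 (R = 10 + 4 = 14)
d(A) = 0
j(a) = -20 (j(a) = (-5 + 0)*4 = -5*4 = -20)
(87 + (j(R) + 55))² = (87 + (-20 + 55))² = (87 + 35)² = 122² = 14884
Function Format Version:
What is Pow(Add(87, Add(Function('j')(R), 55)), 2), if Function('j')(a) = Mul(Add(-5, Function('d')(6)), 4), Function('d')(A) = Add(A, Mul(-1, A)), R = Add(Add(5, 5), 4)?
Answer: 14884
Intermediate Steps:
R = 14 (R = Add(10, 4) = 14)
Function('d')(A) = 0
Function('j')(a) = -20 (Function('j')(a) = Mul(Add(-5, 0), 4) = Mul(-5, 4) = -20)
Pow(Add(87, Add(Function('j')(R), 55)), 2) = Pow(Add(87, Add(-20, 55)), 2) = Pow(Add(87, 35), 2) = Pow(122, 2) = 14884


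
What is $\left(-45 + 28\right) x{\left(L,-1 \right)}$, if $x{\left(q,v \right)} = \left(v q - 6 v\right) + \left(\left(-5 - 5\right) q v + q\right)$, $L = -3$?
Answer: $408$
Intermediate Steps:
$x{\left(q,v \right)} = q - 6 v - 9 q v$ ($x{\left(q,v \right)} = \left(q v - 6 v\right) + \left(- 10 q v + q\right) = \left(- 6 v + q v\right) - \left(- q + 10 q v\right) = q - 6 v - 9 q v$)
$\left(-45 + 28\right) x{\left(L,-1 \right)} = \left(-45 + 28\right) \left(-3 - -6 - \left(-27\right) \left(-1\right)\right) = - 17 \left(-3 + 6 - 27\right) = \left(-17\right) \left(-24\right) = 408$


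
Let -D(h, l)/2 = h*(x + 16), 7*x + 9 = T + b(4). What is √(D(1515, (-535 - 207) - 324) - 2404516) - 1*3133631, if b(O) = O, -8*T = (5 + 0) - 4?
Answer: -3133631 + I*√480352411/14 ≈ -3.1336e+6 + 1565.5*I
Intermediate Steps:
T = -⅛ (T = -((5 + 0) - 4)/8 = -(5 - 4)/8 = -⅛*1 = -⅛ ≈ -0.12500)
x = -41/56 (x = -9/7 + (-⅛ + 4)/7 = -9/7 + (⅐)*(31/8) = -9/7 + 31/56 = -41/56 ≈ -0.73214)
D(h, l) = -855*h/28 (D(h, l) = -2*h*(-41/56 + 16) = -2*h*855/56 = -855*h/28)
√(D(1515, (-535 - 207) - 324) - 2404516) - 1*3133631 = √(-855/28*1515 - 2404516) - 1*3133631 = √(-1295325/28 - 2404516) - 3133631 = √(-68621773/28) - 3133631 = I*√480352411/14 - 3133631 = -3133631 + I*√480352411/14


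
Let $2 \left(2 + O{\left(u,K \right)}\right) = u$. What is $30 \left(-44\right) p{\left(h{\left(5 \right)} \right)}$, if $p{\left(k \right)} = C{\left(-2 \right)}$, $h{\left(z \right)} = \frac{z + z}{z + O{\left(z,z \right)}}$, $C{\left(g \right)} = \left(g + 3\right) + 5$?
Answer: $-7920$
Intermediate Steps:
$O{\left(u,K \right)} = -2 + \frac{u}{2}$
$C{\left(g \right)} = 8 + g$ ($C{\left(g \right)} = \left(3 + g\right) + 5 = 8 + g$)
$h{\left(z \right)} = \frac{2 z}{-2 + \frac{3 z}{2}}$ ($h{\left(z \right)} = \frac{z + z}{z + \left(-2 + \frac{z}{2}\right)} = \frac{2 z}{-2 + \frac{3 z}{2}}$)
$p{\left(k \right)} = 6$ ($p{\left(k \right)} = 8 - 2 = 6$)
$30 \left(-44\right) p{\left(h{\left(5 \right)} \right)} = 30 \left(-44\right) 6 = \left(-1320\right) 6 = -7920$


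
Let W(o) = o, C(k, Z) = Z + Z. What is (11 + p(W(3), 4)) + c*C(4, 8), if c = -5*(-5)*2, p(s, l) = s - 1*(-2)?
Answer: 816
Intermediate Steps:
C(k, Z) = 2*Z
p(s, l) = 2 + s (p(s, l) = s + 2 = 2 + s)
c = 50 (c = 25*2 = 50)
(11 + p(W(3), 4)) + c*C(4, 8) = (11 + (2 + 3)) + 50*(2*8) = (11 + 5) + 50*16 = 16 + 800 = 816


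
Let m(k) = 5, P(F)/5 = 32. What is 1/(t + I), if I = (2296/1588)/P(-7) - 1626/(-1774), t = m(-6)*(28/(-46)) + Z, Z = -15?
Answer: -647935760/11091279473 ≈ -0.058419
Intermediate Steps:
P(F) = 160 (P(F) = 5*32 = 160)
t = -415/23 (t = 5*(28/(-46)) - 15 = 5*(28*(-1/46)) - 15 = 5*(-14/23) - 15 = -70/23 - 15 = -415/23 ≈ -18.043)
I = 26075449/28171120 (I = (2296/1588)/160 - 1626/(-1774) = (2296*(1/1588))*(1/160) - 1626*(-1/1774) = (574/397)*(1/160) + 813/887 = 287/31760 + 813/887 = 26075449/28171120 ≈ 0.92561)
1/(t + I) = 1/(-415/23 + 26075449/28171120) = 1/(-11091279473/647935760) = -647935760/11091279473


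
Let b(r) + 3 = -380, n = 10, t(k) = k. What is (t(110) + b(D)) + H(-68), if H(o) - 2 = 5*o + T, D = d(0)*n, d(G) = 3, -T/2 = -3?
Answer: -605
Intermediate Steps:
T = 6 (T = -2*(-3) = 6)
D = 30 (D = 3*10 = 30)
b(r) = -383 (b(r) = -3 - 380 = -383)
H(o) = 8 + 5*o (H(o) = 2 + (5*o + 6) = 2 + (6 + 5*o) = 8 + 5*o)
(t(110) + b(D)) + H(-68) = (110 - 383) + (8 + 5*(-68)) = -273 + (8 - 340) = -273 - 332 = -605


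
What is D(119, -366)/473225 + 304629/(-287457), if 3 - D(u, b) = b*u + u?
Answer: -43890500453/45343946275 ≈ -0.96795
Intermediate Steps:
D(u, b) = 3 - u - b*u (D(u, b) = 3 - (b*u + u) = 3 - (u + b*u) = 3 + (-u - b*u) = 3 - u - b*u)
D(119, -366)/473225 + 304629/(-287457) = (3 - 1*119 - 1*(-366)*119)/473225 + 304629/(-287457) = (3 - 119 + 43554)*(1/473225) + 304629*(-1/287457) = 43438*(1/473225) - 101543/95819 = 43438/473225 - 101543/95819 = -43890500453/45343946275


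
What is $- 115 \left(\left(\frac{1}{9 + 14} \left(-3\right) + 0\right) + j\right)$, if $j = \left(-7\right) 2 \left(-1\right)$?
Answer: $-1595$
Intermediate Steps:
$j = 14$ ($j = \left(-14\right) \left(-1\right) = 14$)
$- 115 \left(\left(\frac{1}{9 + 14} \left(-3\right) + 0\right) + j\right) = - 115 \left(\left(\frac{1}{9 + 14} \left(-3\right) + 0\right) + 14\right) = - 115 \left(\left(\frac{1}{23} \left(-3\right) + 0\right) + 14\right) = - 115 \left(\left(- \frac{3}{23} + 0\right) + 14\right) = - 115 \left(- \frac{3}{23} + 14\right) = \left(-115\right) \frac{319}{23} = -1595$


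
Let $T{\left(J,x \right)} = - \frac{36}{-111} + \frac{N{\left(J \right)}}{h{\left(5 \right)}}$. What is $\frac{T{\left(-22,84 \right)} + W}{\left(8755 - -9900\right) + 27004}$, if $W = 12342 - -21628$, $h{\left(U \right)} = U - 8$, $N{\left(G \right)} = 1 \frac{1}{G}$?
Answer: $\frac{82955569}{111499278} \approx 0.744$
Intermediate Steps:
$N{\left(G \right)} = \frac{1}{G}$
$h{\left(U \right)} = -8 + U$
$W = 33970$ ($W = 12342 + 21628 = 33970$)
$T{\left(J,x \right)} = \frac{12}{37} - \frac{1}{3 J}$ ($T{\left(J,x \right)} = - \frac{36}{-111} + \frac{1}{J \left(-8 + 5\right)} = \left(-36\right) \left(- \frac{1}{111}\right) + \frac{1}{J \left(-3\right)} = \frac{12}{37} + \frac{1}{J} \left(- \frac{1}{3}\right) = \frac{12}{37} - \frac{1}{3 J}$)
$\frac{T{\left(-22,84 \right)} + W}{\left(8755 - -9900\right) + 27004} = \frac{\frac{-37 + 36 \left(-22\right)}{111 \left(-22\right)} + 33970}{\left(8755 - -9900\right) + 27004} = \frac{\frac{1}{111} \left(- \frac{1}{22}\right) \left(-37 - 792\right) + 33970}{\left(8755 + 9900\right) + 27004} = \frac{\frac{1}{111} \left(- \frac{1}{22}\right) \left(-829\right) + 33970}{18655 + 27004} = \frac{\frac{829}{2442} + 33970}{45659} = \frac{82955569}{2442} \cdot \frac{1}{45659} = \frac{82955569}{111499278}$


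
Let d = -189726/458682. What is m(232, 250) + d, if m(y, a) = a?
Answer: 19080129/76447 ≈ 249.59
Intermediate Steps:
d = -31621/76447 (d = -189726*1/458682 = -31621/76447 ≈ -0.41363)
m(232, 250) + d = 250 - 31621/76447 = 19080129/76447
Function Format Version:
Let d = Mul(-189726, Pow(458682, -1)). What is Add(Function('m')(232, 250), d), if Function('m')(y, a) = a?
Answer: Rational(19080129, 76447) ≈ 249.59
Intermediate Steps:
d = Rational(-31621, 76447) (d = Mul(-189726, Rational(1, 458682)) = Rational(-31621, 76447) ≈ -0.41363)
Add(Function('m')(232, 250), d) = Add(250, Rational(-31621, 76447)) = Rational(19080129, 76447)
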